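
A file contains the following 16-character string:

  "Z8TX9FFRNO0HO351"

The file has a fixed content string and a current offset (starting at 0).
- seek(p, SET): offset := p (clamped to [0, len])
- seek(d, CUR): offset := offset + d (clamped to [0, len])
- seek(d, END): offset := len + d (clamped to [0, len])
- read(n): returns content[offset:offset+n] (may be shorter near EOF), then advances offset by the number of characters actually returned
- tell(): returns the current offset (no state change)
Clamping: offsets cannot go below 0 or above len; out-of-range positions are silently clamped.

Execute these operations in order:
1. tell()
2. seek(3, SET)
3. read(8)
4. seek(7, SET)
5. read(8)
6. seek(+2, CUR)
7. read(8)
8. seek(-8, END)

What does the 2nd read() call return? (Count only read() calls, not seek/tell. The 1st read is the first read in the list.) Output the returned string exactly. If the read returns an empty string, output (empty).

After 1 (tell()): offset=0
After 2 (seek(3, SET)): offset=3
After 3 (read(8)): returned 'X9FFRNO0', offset=11
After 4 (seek(7, SET)): offset=7
After 5 (read(8)): returned 'RNO0HO35', offset=15
After 6 (seek(+2, CUR)): offset=16
After 7 (read(8)): returned '', offset=16
After 8 (seek(-8, END)): offset=8

Answer: RNO0HO35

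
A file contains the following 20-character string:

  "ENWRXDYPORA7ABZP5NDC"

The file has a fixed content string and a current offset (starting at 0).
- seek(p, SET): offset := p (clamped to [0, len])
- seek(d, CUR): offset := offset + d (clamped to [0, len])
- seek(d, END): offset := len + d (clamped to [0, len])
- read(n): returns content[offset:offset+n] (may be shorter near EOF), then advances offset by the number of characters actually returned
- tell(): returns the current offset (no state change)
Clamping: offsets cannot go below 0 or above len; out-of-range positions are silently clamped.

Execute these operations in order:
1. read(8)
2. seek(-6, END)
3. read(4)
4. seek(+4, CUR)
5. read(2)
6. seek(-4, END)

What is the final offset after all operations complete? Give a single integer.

Answer: 16

Derivation:
After 1 (read(8)): returned 'ENWRXDYP', offset=8
After 2 (seek(-6, END)): offset=14
After 3 (read(4)): returned 'ZP5N', offset=18
After 4 (seek(+4, CUR)): offset=20
After 5 (read(2)): returned '', offset=20
After 6 (seek(-4, END)): offset=16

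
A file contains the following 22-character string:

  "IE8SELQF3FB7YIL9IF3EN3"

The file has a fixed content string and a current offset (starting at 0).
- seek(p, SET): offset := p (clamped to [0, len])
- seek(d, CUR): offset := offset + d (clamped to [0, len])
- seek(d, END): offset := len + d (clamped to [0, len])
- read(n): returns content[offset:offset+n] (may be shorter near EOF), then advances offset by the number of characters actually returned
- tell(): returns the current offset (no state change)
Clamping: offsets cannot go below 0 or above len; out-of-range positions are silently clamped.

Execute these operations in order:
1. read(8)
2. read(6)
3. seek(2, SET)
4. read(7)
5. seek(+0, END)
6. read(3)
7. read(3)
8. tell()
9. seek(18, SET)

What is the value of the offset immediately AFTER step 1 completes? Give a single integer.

After 1 (read(8)): returned 'IE8SELQF', offset=8

Answer: 8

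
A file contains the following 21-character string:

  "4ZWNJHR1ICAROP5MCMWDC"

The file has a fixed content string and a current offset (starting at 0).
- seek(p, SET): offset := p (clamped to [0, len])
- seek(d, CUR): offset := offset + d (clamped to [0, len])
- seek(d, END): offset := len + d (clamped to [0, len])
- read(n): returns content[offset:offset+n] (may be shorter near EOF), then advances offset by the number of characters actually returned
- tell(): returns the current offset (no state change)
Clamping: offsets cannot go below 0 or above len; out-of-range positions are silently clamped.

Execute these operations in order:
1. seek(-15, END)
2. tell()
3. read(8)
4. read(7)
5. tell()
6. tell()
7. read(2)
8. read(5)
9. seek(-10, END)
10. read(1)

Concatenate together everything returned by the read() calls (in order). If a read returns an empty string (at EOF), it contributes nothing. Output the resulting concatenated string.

Answer: R1ICAROP5MCMWDCR

Derivation:
After 1 (seek(-15, END)): offset=6
After 2 (tell()): offset=6
After 3 (read(8)): returned 'R1ICAROP', offset=14
After 4 (read(7)): returned '5MCMWDC', offset=21
After 5 (tell()): offset=21
After 6 (tell()): offset=21
After 7 (read(2)): returned '', offset=21
After 8 (read(5)): returned '', offset=21
After 9 (seek(-10, END)): offset=11
After 10 (read(1)): returned 'R', offset=12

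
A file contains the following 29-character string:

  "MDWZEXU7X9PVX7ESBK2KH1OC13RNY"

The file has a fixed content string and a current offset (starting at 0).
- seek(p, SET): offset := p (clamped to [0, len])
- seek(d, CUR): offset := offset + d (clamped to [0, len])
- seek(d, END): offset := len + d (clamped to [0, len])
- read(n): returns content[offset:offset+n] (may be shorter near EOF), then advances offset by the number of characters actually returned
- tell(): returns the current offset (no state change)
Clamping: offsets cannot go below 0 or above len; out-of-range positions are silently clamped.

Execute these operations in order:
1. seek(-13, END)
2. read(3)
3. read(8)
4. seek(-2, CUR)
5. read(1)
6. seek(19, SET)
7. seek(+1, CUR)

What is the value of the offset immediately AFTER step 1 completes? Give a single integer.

After 1 (seek(-13, END)): offset=16

Answer: 16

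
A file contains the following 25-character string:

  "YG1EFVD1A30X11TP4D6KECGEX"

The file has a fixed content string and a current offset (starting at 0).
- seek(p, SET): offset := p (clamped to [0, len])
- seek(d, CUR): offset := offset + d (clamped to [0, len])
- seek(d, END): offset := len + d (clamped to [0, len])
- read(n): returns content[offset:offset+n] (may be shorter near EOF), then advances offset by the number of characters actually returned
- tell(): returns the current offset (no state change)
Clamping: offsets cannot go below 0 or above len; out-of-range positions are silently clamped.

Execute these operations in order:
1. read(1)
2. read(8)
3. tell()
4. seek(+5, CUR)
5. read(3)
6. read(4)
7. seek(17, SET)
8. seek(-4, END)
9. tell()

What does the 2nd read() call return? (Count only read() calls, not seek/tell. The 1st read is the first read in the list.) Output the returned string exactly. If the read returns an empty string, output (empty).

After 1 (read(1)): returned 'Y', offset=1
After 2 (read(8)): returned 'G1EFVD1A', offset=9
After 3 (tell()): offset=9
After 4 (seek(+5, CUR)): offset=14
After 5 (read(3)): returned 'TP4', offset=17
After 6 (read(4)): returned 'D6KE', offset=21
After 7 (seek(17, SET)): offset=17
After 8 (seek(-4, END)): offset=21
After 9 (tell()): offset=21

Answer: G1EFVD1A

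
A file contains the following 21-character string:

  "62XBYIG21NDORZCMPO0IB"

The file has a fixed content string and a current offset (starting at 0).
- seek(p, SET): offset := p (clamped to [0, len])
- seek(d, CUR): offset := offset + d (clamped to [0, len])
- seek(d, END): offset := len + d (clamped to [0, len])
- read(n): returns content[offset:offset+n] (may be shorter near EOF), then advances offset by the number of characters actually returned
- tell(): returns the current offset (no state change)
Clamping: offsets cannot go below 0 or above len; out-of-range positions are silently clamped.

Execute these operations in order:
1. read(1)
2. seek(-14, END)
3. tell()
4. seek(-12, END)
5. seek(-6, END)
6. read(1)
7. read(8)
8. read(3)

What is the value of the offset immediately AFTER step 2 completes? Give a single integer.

Answer: 7

Derivation:
After 1 (read(1)): returned '6', offset=1
After 2 (seek(-14, END)): offset=7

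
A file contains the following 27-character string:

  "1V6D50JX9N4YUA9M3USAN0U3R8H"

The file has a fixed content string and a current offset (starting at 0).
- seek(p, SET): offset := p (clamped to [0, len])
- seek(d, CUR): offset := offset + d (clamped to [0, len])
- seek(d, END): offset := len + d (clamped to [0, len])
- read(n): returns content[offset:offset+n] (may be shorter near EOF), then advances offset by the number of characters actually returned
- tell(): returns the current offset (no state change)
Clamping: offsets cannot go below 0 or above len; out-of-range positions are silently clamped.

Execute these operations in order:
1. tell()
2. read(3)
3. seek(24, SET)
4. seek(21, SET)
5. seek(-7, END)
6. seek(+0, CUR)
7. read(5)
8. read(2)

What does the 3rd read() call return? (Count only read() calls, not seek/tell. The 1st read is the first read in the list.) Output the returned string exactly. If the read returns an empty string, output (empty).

Answer: 8H

Derivation:
After 1 (tell()): offset=0
After 2 (read(3)): returned '1V6', offset=3
After 3 (seek(24, SET)): offset=24
After 4 (seek(21, SET)): offset=21
After 5 (seek(-7, END)): offset=20
After 6 (seek(+0, CUR)): offset=20
After 7 (read(5)): returned 'N0U3R', offset=25
After 8 (read(2)): returned '8H', offset=27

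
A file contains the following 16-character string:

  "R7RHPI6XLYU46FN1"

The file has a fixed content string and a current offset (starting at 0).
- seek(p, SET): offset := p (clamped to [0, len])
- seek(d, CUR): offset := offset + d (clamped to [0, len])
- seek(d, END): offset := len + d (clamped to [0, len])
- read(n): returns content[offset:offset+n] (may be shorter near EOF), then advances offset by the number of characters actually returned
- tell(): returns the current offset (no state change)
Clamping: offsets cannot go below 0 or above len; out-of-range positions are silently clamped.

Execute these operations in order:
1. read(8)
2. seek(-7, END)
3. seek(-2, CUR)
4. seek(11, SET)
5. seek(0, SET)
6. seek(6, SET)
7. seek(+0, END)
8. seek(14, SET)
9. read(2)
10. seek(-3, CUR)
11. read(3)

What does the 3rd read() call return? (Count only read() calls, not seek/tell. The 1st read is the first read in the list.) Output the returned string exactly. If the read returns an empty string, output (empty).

After 1 (read(8)): returned 'R7RHPI6X', offset=8
After 2 (seek(-7, END)): offset=9
After 3 (seek(-2, CUR)): offset=7
After 4 (seek(11, SET)): offset=11
After 5 (seek(0, SET)): offset=0
After 6 (seek(6, SET)): offset=6
After 7 (seek(+0, END)): offset=16
After 8 (seek(14, SET)): offset=14
After 9 (read(2)): returned 'N1', offset=16
After 10 (seek(-3, CUR)): offset=13
After 11 (read(3)): returned 'FN1', offset=16

Answer: FN1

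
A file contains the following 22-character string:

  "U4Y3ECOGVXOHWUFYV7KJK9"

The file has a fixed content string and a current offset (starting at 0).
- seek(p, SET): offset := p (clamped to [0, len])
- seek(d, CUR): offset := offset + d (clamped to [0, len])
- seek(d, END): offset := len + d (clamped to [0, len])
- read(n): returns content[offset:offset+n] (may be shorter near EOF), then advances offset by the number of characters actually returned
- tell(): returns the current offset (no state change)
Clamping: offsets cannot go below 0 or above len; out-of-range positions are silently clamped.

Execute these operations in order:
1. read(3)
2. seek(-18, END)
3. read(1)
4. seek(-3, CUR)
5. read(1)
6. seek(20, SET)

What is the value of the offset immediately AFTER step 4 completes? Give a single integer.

After 1 (read(3)): returned 'U4Y', offset=3
After 2 (seek(-18, END)): offset=4
After 3 (read(1)): returned 'E', offset=5
After 4 (seek(-3, CUR)): offset=2

Answer: 2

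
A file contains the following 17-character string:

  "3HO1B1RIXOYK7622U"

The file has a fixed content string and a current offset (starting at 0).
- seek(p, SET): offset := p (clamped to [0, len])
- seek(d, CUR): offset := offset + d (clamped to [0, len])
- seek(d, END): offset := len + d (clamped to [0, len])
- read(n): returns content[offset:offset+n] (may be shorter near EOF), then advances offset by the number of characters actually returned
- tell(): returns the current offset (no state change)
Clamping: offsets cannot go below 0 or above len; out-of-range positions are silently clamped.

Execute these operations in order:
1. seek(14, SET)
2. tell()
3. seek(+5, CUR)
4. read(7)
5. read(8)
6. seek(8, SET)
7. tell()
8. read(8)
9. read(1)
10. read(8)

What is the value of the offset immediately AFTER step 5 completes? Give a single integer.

Answer: 17

Derivation:
After 1 (seek(14, SET)): offset=14
After 2 (tell()): offset=14
After 3 (seek(+5, CUR)): offset=17
After 4 (read(7)): returned '', offset=17
After 5 (read(8)): returned '', offset=17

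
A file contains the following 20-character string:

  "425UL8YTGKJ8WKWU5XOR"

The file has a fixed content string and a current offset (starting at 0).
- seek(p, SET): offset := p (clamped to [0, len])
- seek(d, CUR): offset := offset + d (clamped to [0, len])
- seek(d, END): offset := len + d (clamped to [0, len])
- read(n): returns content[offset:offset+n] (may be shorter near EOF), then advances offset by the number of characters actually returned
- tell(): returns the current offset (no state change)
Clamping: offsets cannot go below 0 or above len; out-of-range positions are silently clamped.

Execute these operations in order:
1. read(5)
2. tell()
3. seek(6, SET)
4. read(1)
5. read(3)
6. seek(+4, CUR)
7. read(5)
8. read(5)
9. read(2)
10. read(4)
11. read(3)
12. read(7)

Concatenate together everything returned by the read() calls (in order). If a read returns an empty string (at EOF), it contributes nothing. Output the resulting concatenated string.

After 1 (read(5)): returned '425UL', offset=5
After 2 (tell()): offset=5
After 3 (seek(6, SET)): offset=6
After 4 (read(1)): returned 'Y', offset=7
After 5 (read(3)): returned 'TGK', offset=10
After 6 (seek(+4, CUR)): offset=14
After 7 (read(5)): returned 'WU5XO', offset=19
After 8 (read(5)): returned 'R', offset=20
After 9 (read(2)): returned '', offset=20
After 10 (read(4)): returned '', offset=20
After 11 (read(3)): returned '', offset=20
After 12 (read(7)): returned '', offset=20

Answer: 425ULYTGKWU5XOR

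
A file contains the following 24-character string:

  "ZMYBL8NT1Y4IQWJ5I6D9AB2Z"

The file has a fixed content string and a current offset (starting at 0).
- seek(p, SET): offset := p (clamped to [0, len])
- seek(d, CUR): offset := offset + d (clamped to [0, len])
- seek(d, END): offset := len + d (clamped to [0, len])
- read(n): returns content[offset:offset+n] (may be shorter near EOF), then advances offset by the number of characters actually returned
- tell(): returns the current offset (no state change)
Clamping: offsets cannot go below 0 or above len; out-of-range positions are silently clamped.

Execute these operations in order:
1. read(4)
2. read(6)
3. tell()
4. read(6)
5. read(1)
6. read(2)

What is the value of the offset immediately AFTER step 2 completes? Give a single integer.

After 1 (read(4)): returned 'ZMYB', offset=4
After 2 (read(6)): returned 'L8NT1Y', offset=10

Answer: 10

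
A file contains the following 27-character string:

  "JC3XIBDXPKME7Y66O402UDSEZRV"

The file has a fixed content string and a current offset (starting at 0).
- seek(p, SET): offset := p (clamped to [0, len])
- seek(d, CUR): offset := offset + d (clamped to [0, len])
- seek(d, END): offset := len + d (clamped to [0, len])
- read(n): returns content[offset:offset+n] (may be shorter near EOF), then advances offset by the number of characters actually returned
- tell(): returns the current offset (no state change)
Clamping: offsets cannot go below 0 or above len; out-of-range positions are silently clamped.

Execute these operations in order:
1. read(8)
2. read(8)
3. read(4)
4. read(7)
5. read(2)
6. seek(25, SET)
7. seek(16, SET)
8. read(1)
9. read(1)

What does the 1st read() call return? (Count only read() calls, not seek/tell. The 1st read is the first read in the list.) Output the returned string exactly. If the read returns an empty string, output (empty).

Answer: JC3XIBDX

Derivation:
After 1 (read(8)): returned 'JC3XIBDX', offset=8
After 2 (read(8)): returned 'PKME7Y66', offset=16
After 3 (read(4)): returned 'O402', offset=20
After 4 (read(7)): returned 'UDSEZRV', offset=27
After 5 (read(2)): returned '', offset=27
After 6 (seek(25, SET)): offset=25
After 7 (seek(16, SET)): offset=16
After 8 (read(1)): returned 'O', offset=17
After 9 (read(1)): returned '4', offset=18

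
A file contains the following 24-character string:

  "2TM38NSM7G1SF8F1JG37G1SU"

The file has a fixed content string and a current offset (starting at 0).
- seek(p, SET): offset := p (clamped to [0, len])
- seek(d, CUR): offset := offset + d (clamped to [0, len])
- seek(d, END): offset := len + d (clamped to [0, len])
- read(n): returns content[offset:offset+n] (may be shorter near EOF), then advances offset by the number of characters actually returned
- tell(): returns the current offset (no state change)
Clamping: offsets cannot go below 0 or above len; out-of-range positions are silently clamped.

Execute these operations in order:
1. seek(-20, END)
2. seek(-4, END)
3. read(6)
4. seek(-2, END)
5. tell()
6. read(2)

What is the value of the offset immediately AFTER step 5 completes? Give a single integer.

Answer: 22

Derivation:
After 1 (seek(-20, END)): offset=4
After 2 (seek(-4, END)): offset=20
After 3 (read(6)): returned 'G1SU', offset=24
After 4 (seek(-2, END)): offset=22
After 5 (tell()): offset=22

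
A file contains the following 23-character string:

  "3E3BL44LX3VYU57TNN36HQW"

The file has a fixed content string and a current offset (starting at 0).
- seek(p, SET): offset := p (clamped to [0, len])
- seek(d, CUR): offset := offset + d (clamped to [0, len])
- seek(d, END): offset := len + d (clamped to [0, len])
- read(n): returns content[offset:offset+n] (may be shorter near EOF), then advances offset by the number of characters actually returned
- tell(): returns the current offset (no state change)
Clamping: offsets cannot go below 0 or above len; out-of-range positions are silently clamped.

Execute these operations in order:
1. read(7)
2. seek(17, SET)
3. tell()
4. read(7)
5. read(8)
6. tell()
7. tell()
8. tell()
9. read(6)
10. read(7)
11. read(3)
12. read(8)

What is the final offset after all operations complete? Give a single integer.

Answer: 23

Derivation:
After 1 (read(7)): returned '3E3BL44', offset=7
After 2 (seek(17, SET)): offset=17
After 3 (tell()): offset=17
After 4 (read(7)): returned 'N36HQW', offset=23
After 5 (read(8)): returned '', offset=23
After 6 (tell()): offset=23
After 7 (tell()): offset=23
After 8 (tell()): offset=23
After 9 (read(6)): returned '', offset=23
After 10 (read(7)): returned '', offset=23
After 11 (read(3)): returned '', offset=23
After 12 (read(8)): returned '', offset=23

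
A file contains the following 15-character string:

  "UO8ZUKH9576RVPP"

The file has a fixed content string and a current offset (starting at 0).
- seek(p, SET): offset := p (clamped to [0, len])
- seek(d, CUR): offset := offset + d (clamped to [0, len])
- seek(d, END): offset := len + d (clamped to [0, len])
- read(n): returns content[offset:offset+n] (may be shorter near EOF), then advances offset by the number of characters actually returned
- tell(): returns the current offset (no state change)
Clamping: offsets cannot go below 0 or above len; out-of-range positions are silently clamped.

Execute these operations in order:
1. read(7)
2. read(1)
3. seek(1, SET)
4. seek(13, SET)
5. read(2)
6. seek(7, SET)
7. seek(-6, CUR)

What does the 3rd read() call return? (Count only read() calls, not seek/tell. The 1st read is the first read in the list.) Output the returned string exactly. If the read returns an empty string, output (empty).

After 1 (read(7)): returned 'UO8ZUKH', offset=7
After 2 (read(1)): returned '9', offset=8
After 3 (seek(1, SET)): offset=1
After 4 (seek(13, SET)): offset=13
After 5 (read(2)): returned 'PP', offset=15
After 6 (seek(7, SET)): offset=7
After 7 (seek(-6, CUR)): offset=1

Answer: PP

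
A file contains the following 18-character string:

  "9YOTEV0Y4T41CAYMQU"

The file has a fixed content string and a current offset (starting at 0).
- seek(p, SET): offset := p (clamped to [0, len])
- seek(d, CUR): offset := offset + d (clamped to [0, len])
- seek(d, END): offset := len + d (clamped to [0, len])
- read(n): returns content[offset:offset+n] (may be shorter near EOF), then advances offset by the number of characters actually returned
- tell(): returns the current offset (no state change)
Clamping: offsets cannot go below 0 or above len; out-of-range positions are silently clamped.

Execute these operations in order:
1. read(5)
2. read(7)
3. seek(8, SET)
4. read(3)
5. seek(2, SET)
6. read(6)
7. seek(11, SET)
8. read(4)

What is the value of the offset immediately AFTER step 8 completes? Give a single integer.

After 1 (read(5)): returned '9YOTE', offset=5
After 2 (read(7)): returned 'V0Y4T41', offset=12
After 3 (seek(8, SET)): offset=8
After 4 (read(3)): returned '4T4', offset=11
After 5 (seek(2, SET)): offset=2
After 6 (read(6)): returned 'OTEV0Y', offset=8
After 7 (seek(11, SET)): offset=11
After 8 (read(4)): returned '1CAY', offset=15

Answer: 15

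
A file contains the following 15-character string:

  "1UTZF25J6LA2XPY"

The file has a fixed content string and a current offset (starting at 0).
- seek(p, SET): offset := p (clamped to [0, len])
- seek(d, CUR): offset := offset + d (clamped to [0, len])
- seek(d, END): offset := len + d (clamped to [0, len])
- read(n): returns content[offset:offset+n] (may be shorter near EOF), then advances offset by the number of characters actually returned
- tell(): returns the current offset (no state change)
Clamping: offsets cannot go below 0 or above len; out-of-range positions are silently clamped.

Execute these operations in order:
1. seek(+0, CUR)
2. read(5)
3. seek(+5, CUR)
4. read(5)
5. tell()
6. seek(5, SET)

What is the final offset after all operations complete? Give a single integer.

After 1 (seek(+0, CUR)): offset=0
After 2 (read(5)): returned '1UTZF', offset=5
After 3 (seek(+5, CUR)): offset=10
After 4 (read(5)): returned 'A2XPY', offset=15
After 5 (tell()): offset=15
After 6 (seek(5, SET)): offset=5

Answer: 5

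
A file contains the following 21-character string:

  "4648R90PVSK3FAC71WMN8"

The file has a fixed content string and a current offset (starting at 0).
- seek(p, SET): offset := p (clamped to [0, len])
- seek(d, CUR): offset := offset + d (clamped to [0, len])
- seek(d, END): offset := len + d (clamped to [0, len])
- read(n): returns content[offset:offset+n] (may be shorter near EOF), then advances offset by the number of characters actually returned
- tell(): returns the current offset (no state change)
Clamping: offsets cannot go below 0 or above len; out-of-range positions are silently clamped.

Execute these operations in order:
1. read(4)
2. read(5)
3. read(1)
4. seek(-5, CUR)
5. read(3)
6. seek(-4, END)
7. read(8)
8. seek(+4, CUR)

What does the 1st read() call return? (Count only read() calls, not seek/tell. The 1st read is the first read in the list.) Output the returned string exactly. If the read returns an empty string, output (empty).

After 1 (read(4)): returned '4648', offset=4
After 2 (read(5)): returned 'R90PV', offset=9
After 3 (read(1)): returned 'S', offset=10
After 4 (seek(-5, CUR)): offset=5
After 5 (read(3)): returned '90P', offset=8
After 6 (seek(-4, END)): offset=17
After 7 (read(8)): returned 'WMN8', offset=21
After 8 (seek(+4, CUR)): offset=21

Answer: 4648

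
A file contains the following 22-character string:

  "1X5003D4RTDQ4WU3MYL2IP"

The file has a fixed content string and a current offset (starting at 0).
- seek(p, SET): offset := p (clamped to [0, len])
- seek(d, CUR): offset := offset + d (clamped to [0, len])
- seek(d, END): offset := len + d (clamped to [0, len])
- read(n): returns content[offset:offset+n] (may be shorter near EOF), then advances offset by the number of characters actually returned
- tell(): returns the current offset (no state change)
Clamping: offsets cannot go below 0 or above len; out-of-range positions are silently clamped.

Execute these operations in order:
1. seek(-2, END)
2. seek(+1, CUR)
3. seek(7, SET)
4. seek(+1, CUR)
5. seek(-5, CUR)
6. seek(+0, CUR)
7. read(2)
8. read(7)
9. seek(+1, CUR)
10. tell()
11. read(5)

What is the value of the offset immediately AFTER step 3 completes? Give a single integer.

After 1 (seek(-2, END)): offset=20
After 2 (seek(+1, CUR)): offset=21
After 3 (seek(7, SET)): offset=7

Answer: 7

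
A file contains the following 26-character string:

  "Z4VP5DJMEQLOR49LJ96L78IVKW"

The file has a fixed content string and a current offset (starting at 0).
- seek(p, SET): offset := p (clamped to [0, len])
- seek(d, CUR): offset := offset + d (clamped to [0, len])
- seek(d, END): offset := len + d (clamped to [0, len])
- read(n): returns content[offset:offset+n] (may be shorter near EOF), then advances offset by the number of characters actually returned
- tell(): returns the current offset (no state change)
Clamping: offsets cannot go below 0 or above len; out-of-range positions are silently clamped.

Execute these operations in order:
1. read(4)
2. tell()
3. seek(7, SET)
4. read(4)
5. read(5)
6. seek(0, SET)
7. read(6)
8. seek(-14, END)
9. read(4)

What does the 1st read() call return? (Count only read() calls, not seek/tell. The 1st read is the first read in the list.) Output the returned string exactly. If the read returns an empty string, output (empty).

Answer: Z4VP

Derivation:
After 1 (read(4)): returned 'Z4VP', offset=4
After 2 (tell()): offset=4
After 3 (seek(7, SET)): offset=7
After 4 (read(4)): returned 'MEQL', offset=11
After 5 (read(5)): returned 'OR49L', offset=16
After 6 (seek(0, SET)): offset=0
After 7 (read(6)): returned 'Z4VP5D', offset=6
After 8 (seek(-14, END)): offset=12
After 9 (read(4)): returned 'R49L', offset=16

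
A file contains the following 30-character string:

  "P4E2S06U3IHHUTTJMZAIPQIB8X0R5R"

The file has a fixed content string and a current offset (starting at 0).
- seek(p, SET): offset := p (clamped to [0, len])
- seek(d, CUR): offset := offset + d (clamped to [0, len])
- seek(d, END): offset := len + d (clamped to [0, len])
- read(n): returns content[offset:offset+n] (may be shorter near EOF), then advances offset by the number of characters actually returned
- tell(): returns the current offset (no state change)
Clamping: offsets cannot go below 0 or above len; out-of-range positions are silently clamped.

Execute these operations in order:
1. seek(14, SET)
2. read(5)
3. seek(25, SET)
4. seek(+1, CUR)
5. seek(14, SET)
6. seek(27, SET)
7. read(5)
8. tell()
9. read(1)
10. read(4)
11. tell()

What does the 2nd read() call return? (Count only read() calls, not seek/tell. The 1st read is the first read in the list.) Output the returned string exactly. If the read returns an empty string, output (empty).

Answer: R5R

Derivation:
After 1 (seek(14, SET)): offset=14
After 2 (read(5)): returned 'TJMZA', offset=19
After 3 (seek(25, SET)): offset=25
After 4 (seek(+1, CUR)): offset=26
After 5 (seek(14, SET)): offset=14
After 6 (seek(27, SET)): offset=27
After 7 (read(5)): returned 'R5R', offset=30
After 8 (tell()): offset=30
After 9 (read(1)): returned '', offset=30
After 10 (read(4)): returned '', offset=30
After 11 (tell()): offset=30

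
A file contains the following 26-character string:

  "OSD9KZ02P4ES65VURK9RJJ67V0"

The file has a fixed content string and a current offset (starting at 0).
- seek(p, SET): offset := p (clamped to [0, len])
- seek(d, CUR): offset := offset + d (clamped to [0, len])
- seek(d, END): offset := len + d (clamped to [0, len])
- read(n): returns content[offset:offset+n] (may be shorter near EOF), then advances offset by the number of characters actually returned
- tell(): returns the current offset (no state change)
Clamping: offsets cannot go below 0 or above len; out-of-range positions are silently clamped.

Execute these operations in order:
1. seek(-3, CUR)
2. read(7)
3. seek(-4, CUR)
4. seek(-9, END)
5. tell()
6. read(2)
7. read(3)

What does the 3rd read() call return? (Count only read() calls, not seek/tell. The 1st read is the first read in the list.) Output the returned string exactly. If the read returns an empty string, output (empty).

Answer: RJJ

Derivation:
After 1 (seek(-3, CUR)): offset=0
After 2 (read(7)): returned 'OSD9KZ0', offset=7
After 3 (seek(-4, CUR)): offset=3
After 4 (seek(-9, END)): offset=17
After 5 (tell()): offset=17
After 6 (read(2)): returned 'K9', offset=19
After 7 (read(3)): returned 'RJJ', offset=22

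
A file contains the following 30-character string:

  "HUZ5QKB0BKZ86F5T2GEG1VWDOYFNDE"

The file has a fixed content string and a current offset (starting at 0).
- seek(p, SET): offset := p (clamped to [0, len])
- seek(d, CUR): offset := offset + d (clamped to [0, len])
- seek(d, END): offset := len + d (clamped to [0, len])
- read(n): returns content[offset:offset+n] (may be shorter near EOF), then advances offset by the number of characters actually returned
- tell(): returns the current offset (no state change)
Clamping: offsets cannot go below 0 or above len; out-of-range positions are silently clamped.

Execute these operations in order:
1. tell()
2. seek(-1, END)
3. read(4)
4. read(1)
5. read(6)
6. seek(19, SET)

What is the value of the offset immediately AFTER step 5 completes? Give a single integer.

Answer: 30

Derivation:
After 1 (tell()): offset=0
After 2 (seek(-1, END)): offset=29
After 3 (read(4)): returned 'E', offset=30
After 4 (read(1)): returned '', offset=30
After 5 (read(6)): returned '', offset=30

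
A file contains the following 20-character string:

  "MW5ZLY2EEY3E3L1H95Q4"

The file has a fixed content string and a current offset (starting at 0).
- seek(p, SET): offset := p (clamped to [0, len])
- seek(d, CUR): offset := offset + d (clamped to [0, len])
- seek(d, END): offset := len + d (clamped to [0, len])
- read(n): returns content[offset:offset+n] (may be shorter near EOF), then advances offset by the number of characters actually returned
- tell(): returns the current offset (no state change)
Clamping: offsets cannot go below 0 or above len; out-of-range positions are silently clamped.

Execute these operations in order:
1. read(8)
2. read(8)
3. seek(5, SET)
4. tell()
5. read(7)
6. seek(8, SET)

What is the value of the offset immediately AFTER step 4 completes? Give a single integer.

Answer: 5

Derivation:
After 1 (read(8)): returned 'MW5ZLY2E', offset=8
After 2 (read(8)): returned 'EY3E3L1H', offset=16
After 3 (seek(5, SET)): offset=5
After 4 (tell()): offset=5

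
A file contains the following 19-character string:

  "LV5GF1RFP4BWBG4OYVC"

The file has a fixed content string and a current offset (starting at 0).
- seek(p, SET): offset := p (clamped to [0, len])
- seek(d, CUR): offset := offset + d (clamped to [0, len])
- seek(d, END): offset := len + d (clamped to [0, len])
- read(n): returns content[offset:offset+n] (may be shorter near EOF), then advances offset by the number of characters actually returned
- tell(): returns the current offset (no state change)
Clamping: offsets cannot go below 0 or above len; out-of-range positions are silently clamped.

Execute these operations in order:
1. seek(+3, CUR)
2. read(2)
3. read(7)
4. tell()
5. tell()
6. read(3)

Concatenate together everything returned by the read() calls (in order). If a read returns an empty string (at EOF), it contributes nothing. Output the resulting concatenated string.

After 1 (seek(+3, CUR)): offset=3
After 2 (read(2)): returned 'GF', offset=5
After 3 (read(7)): returned '1RFP4BW', offset=12
After 4 (tell()): offset=12
After 5 (tell()): offset=12
After 6 (read(3)): returned 'BG4', offset=15

Answer: GF1RFP4BWBG4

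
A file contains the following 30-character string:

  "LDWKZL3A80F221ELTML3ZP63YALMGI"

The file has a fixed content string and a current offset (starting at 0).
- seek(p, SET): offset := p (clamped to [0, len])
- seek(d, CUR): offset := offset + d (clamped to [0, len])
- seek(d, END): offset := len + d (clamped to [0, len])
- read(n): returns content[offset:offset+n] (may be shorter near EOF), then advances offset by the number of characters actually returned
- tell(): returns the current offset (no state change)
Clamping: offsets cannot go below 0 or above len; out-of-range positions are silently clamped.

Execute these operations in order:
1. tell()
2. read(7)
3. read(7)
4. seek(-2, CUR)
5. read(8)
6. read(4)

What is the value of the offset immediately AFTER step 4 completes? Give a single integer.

Answer: 12

Derivation:
After 1 (tell()): offset=0
After 2 (read(7)): returned 'LDWKZL3', offset=7
After 3 (read(7)): returned 'A80F221', offset=14
After 4 (seek(-2, CUR)): offset=12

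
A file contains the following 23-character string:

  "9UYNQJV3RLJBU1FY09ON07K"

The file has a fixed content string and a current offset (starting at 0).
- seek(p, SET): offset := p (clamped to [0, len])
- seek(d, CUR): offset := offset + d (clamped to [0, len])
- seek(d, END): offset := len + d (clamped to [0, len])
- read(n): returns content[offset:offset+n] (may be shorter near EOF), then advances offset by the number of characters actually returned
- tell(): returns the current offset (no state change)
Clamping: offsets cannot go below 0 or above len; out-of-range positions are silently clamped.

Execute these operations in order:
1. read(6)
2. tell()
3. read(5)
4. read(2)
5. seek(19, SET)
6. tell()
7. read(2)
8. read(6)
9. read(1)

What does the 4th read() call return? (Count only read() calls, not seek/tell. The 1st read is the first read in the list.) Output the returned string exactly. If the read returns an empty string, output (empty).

Answer: N0

Derivation:
After 1 (read(6)): returned '9UYNQJ', offset=6
After 2 (tell()): offset=6
After 3 (read(5)): returned 'V3RLJ', offset=11
After 4 (read(2)): returned 'BU', offset=13
After 5 (seek(19, SET)): offset=19
After 6 (tell()): offset=19
After 7 (read(2)): returned 'N0', offset=21
After 8 (read(6)): returned '7K', offset=23
After 9 (read(1)): returned '', offset=23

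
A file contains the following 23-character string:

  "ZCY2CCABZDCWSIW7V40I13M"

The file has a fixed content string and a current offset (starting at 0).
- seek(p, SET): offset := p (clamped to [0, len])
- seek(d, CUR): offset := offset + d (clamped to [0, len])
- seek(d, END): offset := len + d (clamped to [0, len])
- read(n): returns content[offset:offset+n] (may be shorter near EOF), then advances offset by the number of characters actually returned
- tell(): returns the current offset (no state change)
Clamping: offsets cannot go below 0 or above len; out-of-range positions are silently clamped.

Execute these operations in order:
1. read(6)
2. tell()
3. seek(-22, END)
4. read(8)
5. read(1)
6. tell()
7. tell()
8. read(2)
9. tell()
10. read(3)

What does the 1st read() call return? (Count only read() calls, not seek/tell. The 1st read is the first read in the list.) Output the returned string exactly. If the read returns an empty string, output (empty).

Answer: ZCY2CC

Derivation:
After 1 (read(6)): returned 'ZCY2CC', offset=6
After 2 (tell()): offset=6
After 3 (seek(-22, END)): offset=1
After 4 (read(8)): returned 'CY2CCABZ', offset=9
After 5 (read(1)): returned 'D', offset=10
After 6 (tell()): offset=10
After 7 (tell()): offset=10
After 8 (read(2)): returned 'CW', offset=12
After 9 (tell()): offset=12
After 10 (read(3)): returned 'SIW', offset=15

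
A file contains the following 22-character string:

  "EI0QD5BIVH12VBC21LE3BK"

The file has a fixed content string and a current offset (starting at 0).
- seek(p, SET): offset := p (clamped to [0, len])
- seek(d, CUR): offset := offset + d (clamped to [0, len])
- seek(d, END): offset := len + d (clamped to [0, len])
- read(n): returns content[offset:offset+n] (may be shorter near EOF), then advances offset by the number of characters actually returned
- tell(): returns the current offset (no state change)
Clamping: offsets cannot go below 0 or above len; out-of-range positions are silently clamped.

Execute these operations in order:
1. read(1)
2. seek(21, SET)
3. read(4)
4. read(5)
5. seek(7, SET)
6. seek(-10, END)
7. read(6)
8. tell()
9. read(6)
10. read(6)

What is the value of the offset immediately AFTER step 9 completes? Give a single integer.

Answer: 22

Derivation:
After 1 (read(1)): returned 'E', offset=1
After 2 (seek(21, SET)): offset=21
After 3 (read(4)): returned 'K', offset=22
After 4 (read(5)): returned '', offset=22
After 5 (seek(7, SET)): offset=7
After 6 (seek(-10, END)): offset=12
After 7 (read(6)): returned 'VBC21L', offset=18
After 8 (tell()): offset=18
After 9 (read(6)): returned 'E3BK', offset=22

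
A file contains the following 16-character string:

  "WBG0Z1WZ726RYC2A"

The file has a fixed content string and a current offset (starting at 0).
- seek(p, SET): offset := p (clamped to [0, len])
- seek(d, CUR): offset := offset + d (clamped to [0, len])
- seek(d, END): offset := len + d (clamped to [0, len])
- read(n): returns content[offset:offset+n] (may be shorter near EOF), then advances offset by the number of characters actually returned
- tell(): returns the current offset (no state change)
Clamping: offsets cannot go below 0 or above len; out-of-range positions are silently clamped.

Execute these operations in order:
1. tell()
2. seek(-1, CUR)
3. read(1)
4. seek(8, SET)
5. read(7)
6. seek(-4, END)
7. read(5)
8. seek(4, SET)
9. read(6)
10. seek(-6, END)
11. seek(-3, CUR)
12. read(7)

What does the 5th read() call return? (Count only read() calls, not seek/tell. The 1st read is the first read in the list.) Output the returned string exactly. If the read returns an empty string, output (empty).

After 1 (tell()): offset=0
After 2 (seek(-1, CUR)): offset=0
After 3 (read(1)): returned 'W', offset=1
After 4 (seek(8, SET)): offset=8
After 5 (read(7)): returned '726RYC2', offset=15
After 6 (seek(-4, END)): offset=12
After 7 (read(5)): returned 'YC2A', offset=16
After 8 (seek(4, SET)): offset=4
After 9 (read(6)): returned 'Z1WZ72', offset=10
After 10 (seek(-6, END)): offset=10
After 11 (seek(-3, CUR)): offset=7
After 12 (read(7)): returned 'Z726RYC', offset=14

Answer: Z726RYC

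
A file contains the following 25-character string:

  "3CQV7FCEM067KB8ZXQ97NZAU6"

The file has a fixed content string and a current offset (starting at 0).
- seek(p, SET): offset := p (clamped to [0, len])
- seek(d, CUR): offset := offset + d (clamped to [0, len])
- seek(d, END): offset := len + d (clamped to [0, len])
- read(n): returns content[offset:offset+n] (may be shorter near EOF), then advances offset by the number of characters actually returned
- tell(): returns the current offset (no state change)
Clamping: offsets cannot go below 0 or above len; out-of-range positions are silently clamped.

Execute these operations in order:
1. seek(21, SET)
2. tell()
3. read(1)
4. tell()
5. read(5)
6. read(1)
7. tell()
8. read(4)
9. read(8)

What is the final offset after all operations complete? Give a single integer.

After 1 (seek(21, SET)): offset=21
After 2 (tell()): offset=21
After 3 (read(1)): returned 'Z', offset=22
After 4 (tell()): offset=22
After 5 (read(5)): returned 'AU6', offset=25
After 6 (read(1)): returned '', offset=25
After 7 (tell()): offset=25
After 8 (read(4)): returned '', offset=25
After 9 (read(8)): returned '', offset=25

Answer: 25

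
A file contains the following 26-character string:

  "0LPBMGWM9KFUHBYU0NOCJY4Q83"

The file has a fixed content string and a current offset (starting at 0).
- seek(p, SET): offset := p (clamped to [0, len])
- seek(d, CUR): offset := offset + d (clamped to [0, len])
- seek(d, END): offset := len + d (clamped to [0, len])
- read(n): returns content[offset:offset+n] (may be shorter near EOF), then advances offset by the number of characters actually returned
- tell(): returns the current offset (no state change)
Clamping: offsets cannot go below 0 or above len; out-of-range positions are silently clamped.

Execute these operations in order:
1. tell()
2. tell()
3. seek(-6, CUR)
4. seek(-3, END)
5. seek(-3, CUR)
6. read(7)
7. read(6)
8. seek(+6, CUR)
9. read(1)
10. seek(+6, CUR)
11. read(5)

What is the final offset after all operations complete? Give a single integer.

After 1 (tell()): offset=0
After 2 (tell()): offset=0
After 3 (seek(-6, CUR)): offset=0
After 4 (seek(-3, END)): offset=23
After 5 (seek(-3, CUR)): offset=20
After 6 (read(7)): returned 'JY4Q83', offset=26
After 7 (read(6)): returned '', offset=26
After 8 (seek(+6, CUR)): offset=26
After 9 (read(1)): returned '', offset=26
After 10 (seek(+6, CUR)): offset=26
After 11 (read(5)): returned '', offset=26

Answer: 26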